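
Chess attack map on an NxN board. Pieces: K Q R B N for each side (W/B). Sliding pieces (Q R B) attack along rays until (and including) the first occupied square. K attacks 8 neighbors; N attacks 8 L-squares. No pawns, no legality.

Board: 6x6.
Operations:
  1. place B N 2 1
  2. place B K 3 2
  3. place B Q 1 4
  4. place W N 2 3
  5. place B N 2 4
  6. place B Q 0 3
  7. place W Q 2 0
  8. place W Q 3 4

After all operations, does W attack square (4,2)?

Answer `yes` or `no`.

Op 1: place BN@(2,1)
Op 2: place BK@(3,2)
Op 3: place BQ@(1,4)
Op 4: place WN@(2,3)
Op 5: place BN@(2,4)
Op 6: place BQ@(0,3)
Op 7: place WQ@(2,0)
Op 8: place WQ@(3,4)
Per-piece attacks for W:
  WQ@(2,0): attacks (2,1) (3,0) (4,0) (5,0) (1,0) (0,0) (3,1) (4,2) (5,3) (1,1) (0,2) [ray(0,1) blocked at (2,1)]
  WN@(2,3): attacks (3,5) (4,4) (1,5) (0,4) (3,1) (4,2) (1,1) (0,2)
  WQ@(3,4): attacks (3,5) (3,3) (3,2) (4,4) (5,4) (2,4) (4,5) (4,3) (5,2) (2,5) (2,3) [ray(0,-1) blocked at (3,2); ray(-1,0) blocked at (2,4); ray(-1,-1) blocked at (2,3)]
W attacks (4,2): yes

Answer: yes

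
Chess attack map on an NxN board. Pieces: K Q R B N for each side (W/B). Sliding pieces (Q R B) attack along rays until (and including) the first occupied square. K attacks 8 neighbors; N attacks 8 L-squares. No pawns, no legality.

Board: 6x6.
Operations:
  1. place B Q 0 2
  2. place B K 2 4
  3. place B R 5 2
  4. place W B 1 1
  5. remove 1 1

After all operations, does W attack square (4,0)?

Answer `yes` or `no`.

Answer: no

Derivation:
Op 1: place BQ@(0,2)
Op 2: place BK@(2,4)
Op 3: place BR@(5,2)
Op 4: place WB@(1,1)
Op 5: remove (1,1)
Per-piece attacks for W:
W attacks (4,0): no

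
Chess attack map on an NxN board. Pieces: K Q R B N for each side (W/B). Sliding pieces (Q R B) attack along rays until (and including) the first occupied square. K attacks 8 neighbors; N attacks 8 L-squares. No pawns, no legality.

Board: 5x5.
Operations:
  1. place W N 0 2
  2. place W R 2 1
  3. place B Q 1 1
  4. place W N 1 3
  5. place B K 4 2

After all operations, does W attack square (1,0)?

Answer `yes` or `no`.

Op 1: place WN@(0,2)
Op 2: place WR@(2,1)
Op 3: place BQ@(1,1)
Op 4: place WN@(1,3)
Op 5: place BK@(4,2)
Per-piece attacks for W:
  WN@(0,2): attacks (1,4) (2,3) (1,0) (2,1)
  WN@(1,3): attacks (3,4) (2,1) (3,2) (0,1)
  WR@(2,1): attacks (2,2) (2,3) (2,4) (2,0) (3,1) (4,1) (1,1) [ray(-1,0) blocked at (1,1)]
W attacks (1,0): yes

Answer: yes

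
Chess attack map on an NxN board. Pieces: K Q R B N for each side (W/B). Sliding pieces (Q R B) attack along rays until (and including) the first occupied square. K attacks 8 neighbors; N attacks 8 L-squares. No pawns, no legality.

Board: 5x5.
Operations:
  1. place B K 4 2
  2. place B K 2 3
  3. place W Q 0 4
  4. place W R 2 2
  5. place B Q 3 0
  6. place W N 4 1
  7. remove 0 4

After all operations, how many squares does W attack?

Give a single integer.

Op 1: place BK@(4,2)
Op 2: place BK@(2,3)
Op 3: place WQ@(0,4)
Op 4: place WR@(2,2)
Op 5: place BQ@(3,0)
Op 6: place WN@(4,1)
Op 7: remove (0,4)
Per-piece attacks for W:
  WR@(2,2): attacks (2,3) (2,1) (2,0) (3,2) (4,2) (1,2) (0,2) [ray(0,1) blocked at (2,3); ray(1,0) blocked at (4,2)]
  WN@(4,1): attacks (3,3) (2,2) (2,0)
Union (9 distinct): (0,2) (1,2) (2,0) (2,1) (2,2) (2,3) (3,2) (3,3) (4,2)

Answer: 9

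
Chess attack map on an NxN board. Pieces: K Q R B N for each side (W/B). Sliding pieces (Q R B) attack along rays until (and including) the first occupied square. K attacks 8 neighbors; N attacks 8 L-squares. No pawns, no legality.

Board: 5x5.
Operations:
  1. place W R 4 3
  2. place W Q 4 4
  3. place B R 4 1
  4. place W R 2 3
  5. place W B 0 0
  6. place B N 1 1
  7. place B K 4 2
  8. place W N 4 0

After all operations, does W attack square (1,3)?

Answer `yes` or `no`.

Answer: yes

Derivation:
Op 1: place WR@(4,3)
Op 2: place WQ@(4,4)
Op 3: place BR@(4,1)
Op 4: place WR@(2,3)
Op 5: place WB@(0,0)
Op 6: place BN@(1,1)
Op 7: place BK@(4,2)
Op 8: place WN@(4,0)
Per-piece attacks for W:
  WB@(0,0): attacks (1,1) [ray(1,1) blocked at (1,1)]
  WR@(2,3): attacks (2,4) (2,2) (2,1) (2,0) (3,3) (4,3) (1,3) (0,3) [ray(1,0) blocked at (4,3)]
  WN@(4,0): attacks (3,2) (2,1)
  WR@(4,3): attacks (4,4) (4,2) (3,3) (2,3) [ray(0,1) blocked at (4,4); ray(0,-1) blocked at (4,2); ray(-1,0) blocked at (2,3)]
  WQ@(4,4): attacks (4,3) (3,4) (2,4) (1,4) (0,4) (3,3) (2,2) (1,1) [ray(0,-1) blocked at (4,3); ray(-1,-1) blocked at (1,1)]
W attacks (1,3): yes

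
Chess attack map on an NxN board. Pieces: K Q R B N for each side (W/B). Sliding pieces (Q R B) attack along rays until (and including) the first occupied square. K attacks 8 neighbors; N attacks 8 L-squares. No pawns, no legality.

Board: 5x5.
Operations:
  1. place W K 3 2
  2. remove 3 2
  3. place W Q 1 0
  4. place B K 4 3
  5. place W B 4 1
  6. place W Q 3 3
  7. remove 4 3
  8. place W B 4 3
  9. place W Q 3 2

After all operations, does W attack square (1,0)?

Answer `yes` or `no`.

Op 1: place WK@(3,2)
Op 2: remove (3,2)
Op 3: place WQ@(1,0)
Op 4: place BK@(4,3)
Op 5: place WB@(4,1)
Op 6: place WQ@(3,3)
Op 7: remove (4,3)
Op 8: place WB@(4,3)
Op 9: place WQ@(3,2)
Per-piece attacks for W:
  WQ@(1,0): attacks (1,1) (1,2) (1,3) (1,4) (2,0) (3,0) (4,0) (0,0) (2,1) (3,2) (0,1) [ray(1,1) blocked at (3,2)]
  WQ@(3,2): attacks (3,3) (3,1) (3,0) (4,2) (2,2) (1,2) (0,2) (4,3) (4,1) (2,3) (1,4) (2,1) (1,0) [ray(0,1) blocked at (3,3); ray(1,1) blocked at (4,3); ray(1,-1) blocked at (4,1); ray(-1,-1) blocked at (1,0)]
  WQ@(3,3): attacks (3,4) (3,2) (4,3) (2,3) (1,3) (0,3) (4,4) (4,2) (2,4) (2,2) (1,1) (0,0) [ray(0,-1) blocked at (3,2); ray(1,0) blocked at (4,3)]
  WB@(4,1): attacks (3,2) (3,0) [ray(-1,1) blocked at (3,2)]
  WB@(4,3): attacks (3,4) (3,2) [ray(-1,-1) blocked at (3,2)]
W attacks (1,0): yes

Answer: yes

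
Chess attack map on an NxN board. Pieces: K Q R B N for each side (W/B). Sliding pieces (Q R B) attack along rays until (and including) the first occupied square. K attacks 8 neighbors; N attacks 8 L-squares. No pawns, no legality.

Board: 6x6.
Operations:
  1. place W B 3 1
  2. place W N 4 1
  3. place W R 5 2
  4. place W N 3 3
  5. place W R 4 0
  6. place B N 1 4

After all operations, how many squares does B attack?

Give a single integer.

Op 1: place WB@(3,1)
Op 2: place WN@(4,1)
Op 3: place WR@(5,2)
Op 4: place WN@(3,3)
Op 5: place WR@(4,0)
Op 6: place BN@(1,4)
Per-piece attacks for B:
  BN@(1,4): attacks (3,5) (2,2) (3,3) (0,2)
Union (4 distinct): (0,2) (2,2) (3,3) (3,5)

Answer: 4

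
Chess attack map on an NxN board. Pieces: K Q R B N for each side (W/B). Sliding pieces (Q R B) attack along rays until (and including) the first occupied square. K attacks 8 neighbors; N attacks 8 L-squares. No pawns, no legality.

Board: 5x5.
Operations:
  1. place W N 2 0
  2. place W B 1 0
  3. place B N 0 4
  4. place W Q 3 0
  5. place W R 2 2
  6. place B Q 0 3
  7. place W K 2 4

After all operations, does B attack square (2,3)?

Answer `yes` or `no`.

Answer: yes

Derivation:
Op 1: place WN@(2,0)
Op 2: place WB@(1,0)
Op 3: place BN@(0,4)
Op 4: place WQ@(3,0)
Op 5: place WR@(2,2)
Op 6: place BQ@(0,3)
Op 7: place WK@(2,4)
Per-piece attacks for B:
  BQ@(0,3): attacks (0,4) (0,2) (0,1) (0,0) (1,3) (2,3) (3,3) (4,3) (1,4) (1,2) (2,1) (3,0) [ray(0,1) blocked at (0,4); ray(1,-1) blocked at (3,0)]
  BN@(0,4): attacks (1,2) (2,3)
B attacks (2,3): yes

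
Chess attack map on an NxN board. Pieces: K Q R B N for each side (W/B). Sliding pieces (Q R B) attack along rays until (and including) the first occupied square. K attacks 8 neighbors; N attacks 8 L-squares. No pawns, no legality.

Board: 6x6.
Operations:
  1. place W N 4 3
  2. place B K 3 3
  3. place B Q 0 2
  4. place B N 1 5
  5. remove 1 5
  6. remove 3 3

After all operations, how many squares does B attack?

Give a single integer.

Op 1: place WN@(4,3)
Op 2: place BK@(3,3)
Op 3: place BQ@(0,2)
Op 4: place BN@(1,5)
Op 5: remove (1,5)
Op 6: remove (3,3)
Per-piece attacks for B:
  BQ@(0,2): attacks (0,3) (0,4) (0,5) (0,1) (0,0) (1,2) (2,2) (3,2) (4,2) (5,2) (1,3) (2,4) (3,5) (1,1) (2,0)
Union (15 distinct): (0,0) (0,1) (0,3) (0,4) (0,5) (1,1) (1,2) (1,3) (2,0) (2,2) (2,4) (3,2) (3,5) (4,2) (5,2)

Answer: 15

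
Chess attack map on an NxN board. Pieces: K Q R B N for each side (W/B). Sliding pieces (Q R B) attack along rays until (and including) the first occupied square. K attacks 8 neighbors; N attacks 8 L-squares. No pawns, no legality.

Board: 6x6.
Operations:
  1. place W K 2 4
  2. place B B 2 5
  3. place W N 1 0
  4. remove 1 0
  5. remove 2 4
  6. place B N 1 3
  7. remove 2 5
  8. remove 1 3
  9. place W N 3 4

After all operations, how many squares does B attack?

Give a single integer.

Answer: 0

Derivation:
Op 1: place WK@(2,4)
Op 2: place BB@(2,5)
Op 3: place WN@(1,0)
Op 4: remove (1,0)
Op 5: remove (2,4)
Op 6: place BN@(1,3)
Op 7: remove (2,5)
Op 8: remove (1,3)
Op 9: place WN@(3,4)
Per-piece attacks for B:
Union (0 distinct): (none)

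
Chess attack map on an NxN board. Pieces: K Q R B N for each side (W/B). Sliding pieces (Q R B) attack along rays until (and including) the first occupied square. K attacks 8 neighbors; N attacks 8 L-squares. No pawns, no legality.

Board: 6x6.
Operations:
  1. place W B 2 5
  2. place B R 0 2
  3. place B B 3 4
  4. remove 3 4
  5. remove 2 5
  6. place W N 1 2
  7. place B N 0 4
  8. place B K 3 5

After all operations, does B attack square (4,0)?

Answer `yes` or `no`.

Answer: no

Derivation:
Op 1: place WB@(2,5)
Op 2: place BR@(0,2)
Op 3: place BB@(3,4)
Op 4: remove (3,4)
Op 5: remove (2,5)
Op 6: place WN@(1,2)
Op 7: place BN@(0,4)
Op 8: place BK@(3,5)
Per-piece attacks for B:
  BR@(0,2): attacks (0,3) (0,4) (0,1) (0,0) (1,2) [ray(0,1) blocked at (0,4); ray(1,0) blocked at (1,2)]
  BN@(0,4): attacks (2,5) (1,2) (2,3)
  BK@(3,5): attacks (3,4) (4,5) (2,5) (4,4) (2,4)
B attacks (4,0): no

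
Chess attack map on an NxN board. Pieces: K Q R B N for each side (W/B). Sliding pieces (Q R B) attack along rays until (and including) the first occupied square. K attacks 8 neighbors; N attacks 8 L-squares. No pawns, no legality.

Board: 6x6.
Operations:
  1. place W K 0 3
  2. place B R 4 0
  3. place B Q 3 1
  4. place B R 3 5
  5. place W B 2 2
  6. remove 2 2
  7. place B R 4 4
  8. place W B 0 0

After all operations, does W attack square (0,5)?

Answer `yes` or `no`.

Answer: no

Derivation:
Op 1: place WK@(0,3)
Op 2: place BR@(4,0)
Op 3: place BQ@(3,1)
Op 4: place BR@(3,5)
Op 5: place WB@(2,2)
Op 6: remove (2,2)
Op 7: place BR@(4,4)
Op 8: place WB@(0,0)
Per-piece attacks for W:
  WB@(0,0): attacks (1,1) (2,2) (3,3) (4,4) [ray(1,1) blocked at (4,4)]
  WK@(0,3): attacks (0,4) (0,2) (1,3) (1,4) (1,2)
W attacks (0,5): no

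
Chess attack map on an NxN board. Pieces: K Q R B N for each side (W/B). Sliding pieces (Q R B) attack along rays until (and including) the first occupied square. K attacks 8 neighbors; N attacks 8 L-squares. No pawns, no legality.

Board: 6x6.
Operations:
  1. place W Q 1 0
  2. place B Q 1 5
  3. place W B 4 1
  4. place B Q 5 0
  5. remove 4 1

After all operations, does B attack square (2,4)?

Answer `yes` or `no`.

Answer: yes

Derivation:
Op 1: place WQ@(1,0)
Op 2: place BQ@(1,5)
Op 3: place WB@(4,1)
Op 4: place BQ@(5,0)
Op 5: remove (4,1)
Per-piece attacks for B:
  BQ@(1,5): attacks (1,4) (1,3) (1,2) (1,1) (1,0) (2,5) (3,5) (4,5) (5,5) (0,5) (2,4) (3,3) (4,2) (5,1) (0,4) [ray(0,-1) blocked at (1,0)]
  BQ@(5,0): attacks (5,1) (5,2) (5,3) (5,4) (5,5) (4,0) (3,0) (2,0) (1,0) (4,1) (3,2) (2,3) (1,4) (0,5) [ray(-1,0) blocked at (1,0)]
B attacks (2,4): yes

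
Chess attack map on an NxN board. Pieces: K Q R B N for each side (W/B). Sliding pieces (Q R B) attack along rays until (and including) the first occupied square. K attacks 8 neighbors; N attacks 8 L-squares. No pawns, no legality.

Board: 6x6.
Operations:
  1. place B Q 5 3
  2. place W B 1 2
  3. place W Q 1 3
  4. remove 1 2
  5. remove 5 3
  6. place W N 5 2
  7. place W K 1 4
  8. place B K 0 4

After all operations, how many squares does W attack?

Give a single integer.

Op 1: place BQ@(5,3)
Op 2: place WB@(1,2)
Op 3: place WQ@(1,3)
Op 4: remove (1,2)
Op 5: remove (5,3)
Op 6: place WN@(5,2)
Op 7: place WK@(1,4)
Op 8: place BK@(0,4)
Per-piece attacks for W:
  WQ@(1,3): attacks (1,4) (1,2) (1,1) (1,0) (2,3) (3,3) (4,3) (5,3) (0,3) (2,4) (3,5) (2,2) (3,1) (4,0) (0,4) (0,2) [ray(0,1) blocked at (1,4); ray(-1,1) blocked at (0,4)]
  WK@(1,4): attacks (1,5) (1,3) (2,4) (0,4) (2,5) (2,3) (0,5) (0,3)
  WN@(5,2): attacks (4,4) (3,3) (4,0) (3,1)
Union (21 distinct): (0,2) (0,3) (0,4) (0,5) (1,0) (1,1) (1,2) (1,3) (1,4) (1,5) (2,2) (2,3) (2,4) (2,5) (3,1) (3,3) (3,5) (4,0) (4,3) (4,4) (5,3)

Answer: 21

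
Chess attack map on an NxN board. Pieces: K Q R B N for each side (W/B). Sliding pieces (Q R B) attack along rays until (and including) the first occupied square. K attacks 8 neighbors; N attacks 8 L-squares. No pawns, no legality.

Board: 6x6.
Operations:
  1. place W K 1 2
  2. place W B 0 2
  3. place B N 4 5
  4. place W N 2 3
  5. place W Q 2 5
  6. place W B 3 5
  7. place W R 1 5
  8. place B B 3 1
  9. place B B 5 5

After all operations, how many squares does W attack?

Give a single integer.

Op 1: place WK@(1,2)
Op 2: place WB@(0,2)
Op 3: place BN@(4,5)
Op 4: place WN@(2,3)
Op 5: place WQ@(2,5)
Op 6: place WB@(3,5)
Op 7: place WR@(1,5)
Op 8: place BB@(3,1)
Op 9: place BB@(5,5)
Per-piece attacks for W:
  WB@(0,2): attacks (1,3) (2,4) (3,5) (1,1) (2,0) [ray(1,1) blocked at (3,5)]
  WK@(1,2): attacks (1,3) (1,1) (2,2) (0,2) (2,3) (2,1) (0,3) (0,1)
  WR@(1,5): attacks (1,4) (1,3) (1,2) (2,5) (0,5) [ray(0,-1) blocked at (1,2); ray(1,0) blocked at (2,5)]
  WN@(2,3): attacks (3,5) (4,4) (1,5) (0,4) (3,1) (4,2) (1,1) (0,2)
  WQ@(2,5): attacks (2,4) (2,3) (3,5) (1,5) (3,4) (4,3) (5,2) (1,4) (0,3) [ray(0,-1) blocked at (2,3); ray(1,0) blocked at (3,5); ray(-1,0) blocked at (1,5)]
  WB@(3,5): attacks (4,4) (5,3) (2,4) (1,3) (0,2) [ray(-1,-1) blocked at (0,2)]
Union (24 distinct): (0,1) (0,2) (0,3) (0,4) (0,5) (1,1) (1,2) (1,3) (1,4) (1,5) (2,0) (2,1) (2,2) (2,3) (2,4) (2,5) (3,1) (3,4) (3,5) (4,2) (4,3) (4,4) (5,2) (5,3)

Answer: 24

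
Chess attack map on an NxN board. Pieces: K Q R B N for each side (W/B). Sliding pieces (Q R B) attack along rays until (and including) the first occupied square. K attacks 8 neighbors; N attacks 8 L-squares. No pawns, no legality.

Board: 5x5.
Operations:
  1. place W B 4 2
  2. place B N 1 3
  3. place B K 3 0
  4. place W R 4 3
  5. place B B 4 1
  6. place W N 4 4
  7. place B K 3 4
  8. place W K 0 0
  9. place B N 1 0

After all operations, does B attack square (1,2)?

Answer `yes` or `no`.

Answer: no

Derivation:
Op 1: place WB@(4,2)
Op 2: place BN@(1,3)
Op 3: place BK@(3,0)
Op 4: place WR@(4,3)
Op 5: place BB@(4,1)
Op 6: place WN@(4,4)
Op 7: place BK@(3,4)
Op 8: place WK@(0,0)
Op 9: place BN@(1,0)
Per-piece attacks for B:
  BN@(1,0): attacks (2,2) (3,1) (0,2)
  BN@(1,3): attacks (3,4) (2,1) (3,2) (0,1)
  BK@(3,0): attacks (3,1) (4,0) (2,0) (4,1) (2,1)
  BK@(3,4): attacks (3,3) (4,4) (2,4) (4,3) (2,3)
  BB@(4,1): attacks (3,2) (2,3) (1,4) (3,0) [ray(-1,-1) blocked at (3,0)]
B attacks (1,2): no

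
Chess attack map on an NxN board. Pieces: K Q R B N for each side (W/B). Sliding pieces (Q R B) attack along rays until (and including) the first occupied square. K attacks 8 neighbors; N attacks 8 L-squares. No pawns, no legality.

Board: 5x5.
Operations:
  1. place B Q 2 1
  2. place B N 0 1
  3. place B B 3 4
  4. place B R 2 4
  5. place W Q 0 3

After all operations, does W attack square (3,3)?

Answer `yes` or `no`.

Op 1: place BQ@(2,1)
Op 2: place BN@(0,1)
Op 3: place BB@(3,4)
Op 4: place BR@(2,4)
Op 5: place WQ@(0,3)
Per-piece attacks for W:
  WQ@(0,3): attacks (0,4) (0,2) (0,1) (1,3) (2,3) (3,3) (4,3) (1,4) (1,2) (2,1) [ray(0,-1) blocked at (0,1); ray(1,-1) blocked at (2,1)]
W attacks (3,3): yes

Answer: yes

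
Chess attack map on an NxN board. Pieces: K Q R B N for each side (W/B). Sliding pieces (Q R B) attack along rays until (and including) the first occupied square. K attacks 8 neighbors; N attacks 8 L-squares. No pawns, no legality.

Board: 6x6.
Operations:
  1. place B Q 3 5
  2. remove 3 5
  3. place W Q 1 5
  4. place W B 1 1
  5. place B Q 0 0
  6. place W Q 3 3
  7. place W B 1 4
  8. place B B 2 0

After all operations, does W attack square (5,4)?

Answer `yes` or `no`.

Op 1: place BQ@(3,5)
Op 2: remove (3,5)
Op 3: place WQ@(1,5)
Op 4: place WB@(1,1)
Op 5: place BQ@(0,0)
Op 6: place WQ@(3,3)
Op 7: place WB@(1,4)
Op 8: place BB@(2,0)
Per-piece attacks for W:
  WB@(1,1): attacks (2,2) (3,3) (2,0) (0,2) (0,0) [ray(1,1) blocked at (3,3); ray(1,-1) blocked at (2,0); ray(-1,-1) blocked at (0,0)]
  WB@(1,4): attacks (2,5) (2,3) (3,2) (4,1) (5,0) (0,5) (0,3)
  WQ@(1,5): attacks (1,4) (2,5) (3,5) (4,5) (5,5) (0,5) (2,4) (3,3) (0,4) [ray(0,-1) blocked at (1,4); ray(1,-1) blocked at (3,3)]
  WQ@(3,3): attacks (3,4) (3,5) (3,2) (3,1) (3,0) (4,3) (5,3) (2,3) (1,3) (0,3) (4,4) (5,5) (4,2) (5,1) (2,4) (1,5) (2,2) (1,1) [ray(-1,1) blocked at (1,5); ray(-1,-1) blocked at (1,1)]
W attacks (5,4): no

Answer: no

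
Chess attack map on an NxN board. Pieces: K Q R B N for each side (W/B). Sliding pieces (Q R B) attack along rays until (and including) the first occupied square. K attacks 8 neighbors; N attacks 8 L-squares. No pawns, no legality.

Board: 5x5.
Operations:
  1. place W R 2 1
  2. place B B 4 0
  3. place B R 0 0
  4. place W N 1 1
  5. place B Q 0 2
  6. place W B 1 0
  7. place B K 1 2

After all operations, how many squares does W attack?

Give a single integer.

Op 1: place WR@(2,1)
Op 2: place BB@(4,0)
Op 3: place BR@(0,0)
Op 4: place WN@(1,1)
Op 5: place BQ@(0,2)
Op 6: place WB@(1,0)
Op 7: place BK@(1,2)
Per-piece attacks for W:
  WB@(1,0): attacks (2,1) (0,1) [ray(1,1) blocked at (2,1)]
  WN@(1,1): attacks (2,3) (3,2) (0,3) (3,0)
  WR@(2,1): attacks (2,2) (2,3) (2,4) (2,0) (3,1) (4,1) (1,1) [ray(-1,0) blocked at (1,1)]
Union (12 distinct): (0,1) (0,3) (1,1) (2,0) (2,1) (2,2) (2,3) (2,4) (3,0) (3,1) (3,2) (4,1)

Answer: 12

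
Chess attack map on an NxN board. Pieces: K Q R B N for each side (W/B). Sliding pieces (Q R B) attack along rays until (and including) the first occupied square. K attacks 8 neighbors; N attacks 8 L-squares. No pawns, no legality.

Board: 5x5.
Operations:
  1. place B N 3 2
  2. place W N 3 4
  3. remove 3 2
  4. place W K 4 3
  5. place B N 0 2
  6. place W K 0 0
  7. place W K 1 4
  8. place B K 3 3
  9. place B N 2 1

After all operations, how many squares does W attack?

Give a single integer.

Op 1: place BN@(3,2)
Op 2: place WN@(3,4)
Op 3: remove (3,2)
Op 4: place WK@(4,3)
Op 5: place BN@(0,2)
Op 6: place WK@(0,0)
Op 7: place WK@(1,4)
Op 8: place BK@(3,3)
Op 9: place BN@(2,1)
Per-piece attacks for W:
  WK@(0,0): attacks (0,1) (1,0) (1,1)
  WK@(1,4): attacks (1,3) (2,4) (0,4) (2,3) (0,3)
  WN@(3,4): attacks (4,2) (2,2) (1,3)
  WK@(4,3): attacks (4,4) (4,2) (3,3) (3,4) (3,2)
Union (14 distinct): (0,1) (0,3) (0,4) (1,0) (1,1) (1,3) (2,2) (2,3) (2,4) (3,2) (3,3) (3,4) (4,2) (4,4)

Answer: 14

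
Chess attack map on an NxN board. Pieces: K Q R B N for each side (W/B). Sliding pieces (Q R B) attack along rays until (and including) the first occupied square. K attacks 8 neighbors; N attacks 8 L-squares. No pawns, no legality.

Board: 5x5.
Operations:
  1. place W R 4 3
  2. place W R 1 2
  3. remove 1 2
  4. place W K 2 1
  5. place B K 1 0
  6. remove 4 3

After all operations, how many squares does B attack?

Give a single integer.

Op 1: place WR@(4,3)
Op 2: place WR@(1,2)
Op 3: remove (1,2)
Op 4: place WK@(2,1)
Op 5: place BK@(1,0)
Op 6: remove (4,3)
Per-piece attacks for B:
  BK@(1,0): attacks (1,1) (2,0) (0,0) (2,1) (0,1)
Union (5 distinct): (0,0) (0,1) (1,1) (2,0) (2,1)

Answer: 5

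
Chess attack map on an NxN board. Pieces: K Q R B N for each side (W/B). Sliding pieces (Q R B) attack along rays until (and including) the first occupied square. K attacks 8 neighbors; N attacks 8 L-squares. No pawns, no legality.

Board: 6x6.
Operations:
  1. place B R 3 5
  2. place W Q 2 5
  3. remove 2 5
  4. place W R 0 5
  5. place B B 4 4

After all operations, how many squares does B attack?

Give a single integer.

Answer: 15

Derivation:
Op 1: place BR@(3,5)
Op 2: place WQ@(2,5)
Op 3: remove (2,5)
Op 4: place WR@(0,5)
Op 5: place BB@(4,4)
Per-piece attacks for B:
  BR@(3,5): attacks (3,4) (3,3) (3,2) (3,1) (3,0) (4,5) (5,5) (2,5) (1,5) (0,5) [ray(-1,0) blocked at (0,5)]
  BB@(4,4): attacks (5,5) (5,3) (3,5) (3,3) (2,2) (1,1) (0,0) [ray(-1,1) blocked at (3,5)]
Union (15 distinct): (0,0) (0,5) (1,1) (1,5) (2,2) (2,5) (3,0) (3,1) (3,2) (3,3) (3,4) (3,5) (4,5) (5,3) (5,5)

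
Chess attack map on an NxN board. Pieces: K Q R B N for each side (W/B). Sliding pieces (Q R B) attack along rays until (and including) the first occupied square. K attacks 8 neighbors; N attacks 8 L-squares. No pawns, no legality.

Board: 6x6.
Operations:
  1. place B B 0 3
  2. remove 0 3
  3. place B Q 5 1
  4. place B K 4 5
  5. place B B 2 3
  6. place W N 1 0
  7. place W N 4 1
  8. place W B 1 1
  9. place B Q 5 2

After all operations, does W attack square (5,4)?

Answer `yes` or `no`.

Answer: no

Derivation:
Op 1: place BB@(0,3)
Op 2: remove (0,3)
Op 3: place BQ@(5,1)
Op 4: place BK@(4,5)
Op 5: place BB@(2,3)
Op 6: place WN@(1,0)
Op 7: place WN@(4,1)
Op 8: place WB@(1,1)
Op 9: place BQ@(5,2)
Per-piece attacks for W:
  WN@(1,0): attacks (2,2) (3,1) (0,2)
  WB@(1,1): attacks (2,2) (3,3) (4,4) (5,5) (2,0) (0,2) (0,0)
  WN@(4,1): attacks (5,3) (3,3) (2,2) (2,0)
W attacks (5,4): no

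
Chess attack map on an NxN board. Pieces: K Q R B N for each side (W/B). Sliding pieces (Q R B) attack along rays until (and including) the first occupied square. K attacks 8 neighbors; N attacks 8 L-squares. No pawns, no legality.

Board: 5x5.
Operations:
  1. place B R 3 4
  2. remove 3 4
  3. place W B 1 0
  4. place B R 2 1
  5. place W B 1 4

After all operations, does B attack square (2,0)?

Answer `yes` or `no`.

Op 1: place BR@(3,4)
Op 2: remove (3,4)
Op 3: place WB@(1,0)
Op 4: place BR@(2,1)
Op 5: place WB@(1,4)
Per-piece attacks for B:
  BR@(2,1): attacks (2,2) (2,3) (2,4) (2,0) (3,1) (4,1) (1,1) (0,1)
B attacks (2,0): yes

Answer: yes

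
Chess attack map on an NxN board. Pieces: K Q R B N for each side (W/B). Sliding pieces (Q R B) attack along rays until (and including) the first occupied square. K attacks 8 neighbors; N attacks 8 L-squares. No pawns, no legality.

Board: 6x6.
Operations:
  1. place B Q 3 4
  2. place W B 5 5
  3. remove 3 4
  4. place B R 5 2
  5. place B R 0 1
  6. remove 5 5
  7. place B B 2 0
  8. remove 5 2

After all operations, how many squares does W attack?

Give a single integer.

Answer: 0

Derivation:
Op 1: place BQ@(3,4)
Op 2: place WB@(5,5)
Op 3: remove (3,4)
Op 4: place BR@(5,2)
Op 5: place BR@(0,1)
Op 6: remove (5,5)
Op 7: place BB@(2,0)
Op 8: remove (5,2)
Per-piece attacks for W:
Union (0 distinct): (none)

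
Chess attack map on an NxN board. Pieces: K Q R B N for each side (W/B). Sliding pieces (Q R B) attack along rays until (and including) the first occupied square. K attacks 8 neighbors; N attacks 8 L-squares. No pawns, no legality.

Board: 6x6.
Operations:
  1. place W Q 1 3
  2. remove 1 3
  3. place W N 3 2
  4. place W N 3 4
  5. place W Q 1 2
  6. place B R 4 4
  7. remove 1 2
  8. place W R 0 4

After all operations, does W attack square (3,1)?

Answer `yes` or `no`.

Op 1: place WQ@(1,3)
Op 2: remove (1,3)
Op 3: place WN@(3,2)
Op 4: place WN@(3,4)
Op 5: place WQ@(1,2)
Op 6: place BR@(4,4)
Op 7: remove (1,2)
Op 8: place WR@(0,4)
Per-piece attacks for W:
  WR@(0,4): attacks (0,5) (0,3) (0,2) (0,1) (0,0) (1,4) (2,4) (3,4) [ray(1,0) blocked at (3,4)]
  WN@(3,2): attacks (4,4) (5,3) (2,4) (1,3) (4,0) (5,1) (2,0) (1,1)
  WN@(3,4): attacks (5,5) (1,5) (4,2) (5,3) (2,2) (1,3)
W attacks (3,1): no

Answer: no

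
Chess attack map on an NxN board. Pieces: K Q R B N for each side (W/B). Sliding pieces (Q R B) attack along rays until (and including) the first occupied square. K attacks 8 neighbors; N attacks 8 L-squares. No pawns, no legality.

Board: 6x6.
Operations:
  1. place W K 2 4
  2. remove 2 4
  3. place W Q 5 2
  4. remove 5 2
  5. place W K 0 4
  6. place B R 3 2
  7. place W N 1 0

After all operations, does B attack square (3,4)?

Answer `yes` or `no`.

Answer: yes

Derivation:
Op 1: place WK@(2,4)
Op 2: remove (2,4)
Op 3: place WQ@(5,2)
Op 4: remove (5,2)
Op 5: place WK@(0,4)
Op 6: place BR@(3,2)
Op 7: place WN@(1,0)
Per-piece attacks for B:
  BR@(3,2): attacks (3,3) (3,4) (3,5) (3,1) (3,0) (4,2) (5,2) (2,2) (1,2) (0,2)
B attacks (3,4): yes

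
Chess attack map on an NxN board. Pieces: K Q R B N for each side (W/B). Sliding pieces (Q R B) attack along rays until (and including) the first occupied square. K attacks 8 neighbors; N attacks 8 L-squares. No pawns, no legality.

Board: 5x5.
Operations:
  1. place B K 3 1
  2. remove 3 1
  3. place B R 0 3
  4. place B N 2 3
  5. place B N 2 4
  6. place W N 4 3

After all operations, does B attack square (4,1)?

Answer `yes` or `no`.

Answer: no

Derivation:
Op 1: place BK@(3,1)
Op 2: remove (3,1)
Op 3: place BR@(0,3)
Op 4: place BN@(2,3)
Op 5: place BN@(2,4)
Op 6: place WN@(4,3)
Per-piece attacks for B:
  BR@(0,3): attacks (0,4) (0,2) (0,1) (0,0) (1,3) (2,3) [ray(1,0) blocked at (2,3)]
  BN@(2,3): attacks (4,4) (0,4) (3,1) (4,2) (1,1) (0,2)
  BN@(2,4): attacks (3,2) (4,3) (1,2) (0,3)
B attacks (4,1): no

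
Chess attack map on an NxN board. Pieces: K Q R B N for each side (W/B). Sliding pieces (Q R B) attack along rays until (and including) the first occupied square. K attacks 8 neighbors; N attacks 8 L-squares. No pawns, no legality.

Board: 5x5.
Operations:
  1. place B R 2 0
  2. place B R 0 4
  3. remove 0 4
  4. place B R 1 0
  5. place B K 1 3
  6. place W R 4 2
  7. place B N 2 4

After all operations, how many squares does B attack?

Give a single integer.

Answer: 18

Derivation:
Op 1: place BR@(2,0)
Op 2: place BR@(0,4)
Op 3: remove (0,4)
Op 4: place BR@(1,0)
Op 5: place BK@(1,3)
Op 6: place WR@(4,2)
Op 7: place BN@(2,4)
Per-piece attacks for B:
  BR@(1,0): attacks (1,1) (1,2) (1,3) (2,0) (0,0) [ray(0,1) blocked at (1,3); ray(1,0) blocked at (2,0)]
  BK@(1,3): attacks (1,4) (1,2) (2,3) (0,3) (2,4) (2,2) (0,4) (0,2)
  BR@(2,0): attacks (2,1) (2,2) (2,3) (2,4) (3,0) (4,0) (1,0) [ray(0,1) blocked at (2,4); ray(-1,0) blocked at (1,0)]
  BN@(2,4): attacks (3,2) (4,3) (1,2) (0,3)
Union (18 distinct): (0,0) (0,2) (0,3) (0,4) (1,0) (1,1) (1,2) (1,3) (1,4) (2,0) (2,1) (2,2) (2,3) (2,4) (3,0) (3,2) (4,0) (4,3)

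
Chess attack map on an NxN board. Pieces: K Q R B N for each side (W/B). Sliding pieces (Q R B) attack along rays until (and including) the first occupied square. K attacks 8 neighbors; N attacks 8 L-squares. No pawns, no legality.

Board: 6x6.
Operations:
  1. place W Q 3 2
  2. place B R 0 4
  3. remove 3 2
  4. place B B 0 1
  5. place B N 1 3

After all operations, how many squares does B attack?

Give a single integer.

Answer: 16

Derivation:
Op 1: place WQ@(3,2)
Op 2: place BR@(0,4)
Op 3: remove (3,2)
Op 4: place BB@(0,1)
Op 5: place BN@(1,3)
Per-piece attacks for B:
  BB@(0,1): attacks (1,2) (2,3) (3,4) (4,5) (1,0)
  BR@(0,4): attacks (0,5) (0,3) (0,2) (0,1) (1,4) (2,4) (3,4) (4,4) (5,4) [ray(0,-1) blocked at (0,1)]
  BN@(1,3): attacks (2,5) (3,4) (0,5) (2,1) (3,2) (0,1)
Union (16 distinct): (0,1) (0,2) (0,3) (0,5) (1,0) (1,2) (1,4) (2,1) (2,3) (2,4) (2,5) (3,2) (3,4) (4,4) (4,5) (5,4)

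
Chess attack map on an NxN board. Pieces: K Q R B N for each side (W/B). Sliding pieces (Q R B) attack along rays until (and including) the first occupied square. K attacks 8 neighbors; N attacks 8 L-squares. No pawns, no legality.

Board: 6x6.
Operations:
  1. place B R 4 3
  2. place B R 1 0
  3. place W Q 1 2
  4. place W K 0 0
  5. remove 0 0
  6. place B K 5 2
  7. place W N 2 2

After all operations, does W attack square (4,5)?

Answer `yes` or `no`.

Answer: yes

Derivation:
Op 1: place BR@(4,3)
Op 2: place BR@(1,0)
Op 3: place WQ@(1,2)
Op 4: place WK@(0,0)
Op 5: remove (0,0)
Op 6: place BK@(5,2)
Op 7: place WN@(2,2)
Per-piece attacks for W:
  WQ@(1,2): attacks (1,3) (1,4) (1,5) (1,1) (1,0) (2,2) (0,2) (2,3) (3,4) (4,5) (2,1) (3,0) (0,3) (0,1) [ray(0,-1) blocked at (1,0); ray(1,0) blocked at (2,2)]
  WN@(2,2): attacks (3,4) (4,3) (1,4) (0,3) (3,0) (4,1) (1,0) (0,1)
W attacks (4,5): yes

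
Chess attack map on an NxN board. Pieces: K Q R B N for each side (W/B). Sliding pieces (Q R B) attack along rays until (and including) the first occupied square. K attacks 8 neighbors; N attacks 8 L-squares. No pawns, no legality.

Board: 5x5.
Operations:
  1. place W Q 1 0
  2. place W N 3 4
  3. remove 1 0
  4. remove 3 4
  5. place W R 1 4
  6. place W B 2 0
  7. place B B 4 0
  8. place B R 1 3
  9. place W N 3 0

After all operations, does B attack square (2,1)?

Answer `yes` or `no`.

Op 1: place WQ@(1,0)
Op 2: place WN@(3,4)
Op 3: remove (1,0)
Op 4: remove (3,4)
Op 5: place WR@(1,4)
Op 6: place WB@(2,0)
Op 7: place BB@(4,0)
Op 8: place BR@(1,3)
Op 9: place WN@(3,0)
Per-piece attacks for B:
  BR@(1,3): attacks (1,4) (1,2) (1,1) (1,0) (2,3) (3,3) (4,3) (0,3) [ray(0,1) blocked at (1,4)]
  BB@(4,0): attacks (3,1) (2,2) (1,3) [ray(-1,1) blocked at (1,3)]
B attacks (2,1): no

Answer: no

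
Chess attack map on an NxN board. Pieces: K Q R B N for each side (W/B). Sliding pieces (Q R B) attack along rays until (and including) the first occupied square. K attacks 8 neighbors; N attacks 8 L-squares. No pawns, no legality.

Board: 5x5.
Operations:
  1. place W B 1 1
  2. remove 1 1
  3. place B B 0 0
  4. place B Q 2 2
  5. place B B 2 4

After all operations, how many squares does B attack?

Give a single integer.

Answer: 17

Derivation:
Op 1: place WB@(1,1)
Op 2: remove (1,1)
Op 3: place BB@(0,0)
Op 4: place BQ@(2,2)
Op 5: place BB@(2,4)
Per-piece attacks for B:
  BB@(0,0): attacks (1,1) (2,2) [ray(1,1) blocked at (2,2)]
  BQ@(2,2): attacks (2,3) (2,4) (2,1) (2,0) (3,2) (4,2) (1,2) (0,2) (3,3) (4,4) (3,1) (4,0) (1,3) (0,4) (1,1) (0,0) [ray(0,1) blocked at (2,4); ray(-1,-1) blocked at (0,0)]
  BB@(2,4): attacks (3,3) (4,2) (1,3) (0,2)
Union (17 distinct): (0,0) (0,2) (0,4) (1,1) (1,2) (1,3) (2,0) (2,1) (2,2) (2,3) (2,4) (3,1) (3,2) (3,3) (4,0) (4,2) (4,4)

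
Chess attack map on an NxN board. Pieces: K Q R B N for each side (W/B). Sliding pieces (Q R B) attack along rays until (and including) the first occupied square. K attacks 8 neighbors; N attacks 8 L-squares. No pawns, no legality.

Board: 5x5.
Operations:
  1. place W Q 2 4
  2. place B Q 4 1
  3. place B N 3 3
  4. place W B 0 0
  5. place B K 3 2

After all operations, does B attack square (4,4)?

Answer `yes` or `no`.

Op 1: place WQ@(2,4)
Op 2: place BQ@(4,1)
Op 3: place BN@(3,3)
Op 4: place WB@(0,0)
Op 5: place BK@(3,2)
Per-piece attacks for B:
  BK@(3,2): attacks (3,3) (3,1) (4,2) (2,2) (4,3) (4,1) (2,3) (2,1)
  BN@(3,3): attacks (1,4) (4,1) (2,1) (1,2)
  BQ@(4,1): attacks (4,2) (4,3) (4,4) (4,0) (3,1) (2,1) (1,1) (0,1) (3,2) (3,0) [ray(-1,1) blocked at (3,2)]
B attacks (4,4): yes

Answer: yes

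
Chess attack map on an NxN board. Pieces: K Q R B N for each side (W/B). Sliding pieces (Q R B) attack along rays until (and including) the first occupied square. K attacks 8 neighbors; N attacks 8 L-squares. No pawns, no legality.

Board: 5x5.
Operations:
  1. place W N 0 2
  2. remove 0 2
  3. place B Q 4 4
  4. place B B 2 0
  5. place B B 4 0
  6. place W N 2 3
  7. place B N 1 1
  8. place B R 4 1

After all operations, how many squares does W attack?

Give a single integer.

Op 1: place WN@(0,2)
Op 2: remove (0,2)
Op 3: place BQ@(4,4)
Op 4: place BB@(2,0)
Op 5: place BB@(4,0)
Op 6: place WN@(2,3)
Op 7: place BN@(1,1)
Op 8: place BR@(4,1)
Per-piece attacks for W:
  WN@(2,3): attacks (4,4) (0,4) (3,1) (4,2) (1,1) (0,2)
Union (6 distinct): (0,2) (0,4) (1,1) (3,1) (4,2) (4,4)

Answer: 6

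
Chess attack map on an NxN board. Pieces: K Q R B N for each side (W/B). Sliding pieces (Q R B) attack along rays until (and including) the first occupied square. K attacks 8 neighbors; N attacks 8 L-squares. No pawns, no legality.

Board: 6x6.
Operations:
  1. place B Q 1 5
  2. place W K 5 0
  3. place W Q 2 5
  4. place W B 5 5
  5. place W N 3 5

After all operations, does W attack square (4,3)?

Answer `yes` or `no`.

Op 1: place BQ@(1,5)
Op 2: place WK@(5,0)
Op 3: place WQ@(2,5)
Op 4: place WB@(5,5)
Op 5: place WN@(3,5)
Per-piece attacks for W:
  WQ@(2,5): attacks (2,4) (2,3) (2,2) (2,1) (2,0) (3,5) (1,5) (3,4) (4,3) (5,2) (1,4) (0,3) [ray(1,0) blocked at (3,5); ray(-1,0) blocked at (1,5)]
  WN@(3,5): attacks (4,3) (5,4) (2,3) (1,4)
  WK@(5,0): attacks (5,1) (4,0) (4,1)
  WB@(5,5): attacks (4,4) (3,3) (2,2) (1,1) (0,0)
W attacks (4,3): yes

Answer: yes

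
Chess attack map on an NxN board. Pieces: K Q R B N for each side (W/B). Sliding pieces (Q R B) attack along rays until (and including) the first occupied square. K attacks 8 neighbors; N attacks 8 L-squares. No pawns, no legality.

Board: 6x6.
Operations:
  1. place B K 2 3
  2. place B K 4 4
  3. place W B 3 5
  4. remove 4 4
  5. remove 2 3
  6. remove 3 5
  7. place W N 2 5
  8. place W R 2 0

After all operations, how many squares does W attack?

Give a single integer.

Op 1: place BK@(2,3)
Op 2: place BK@(4,4)
Op 3: place WB@(3,5)
Op 4: remove (4,4)
Op 5: remove (2,3)
Op 6: remove (3,5)
Op 7: place WN@(2,5)
Op 8: place WR@(2,0)
Per-piece attacks for W:
  WR@(2,0): attacks (2,1) (2,2) (2,3) (2,4) (2,5) (3,0) (4,0) (5,0) (1,0) (0,0) [ray(0,1) blocked at (2,5)]
  WN@(2,5): attacks (3,3) (4,4) (1,3) (0,4)
Union (14 distinct): (0,0) (0,4) (1,0) (1,3) (2,1) (2,2) (2,3) (2,4) (2,5) (3,0) (3,3) (4,0) (4,4) (5,0)

Answer: 14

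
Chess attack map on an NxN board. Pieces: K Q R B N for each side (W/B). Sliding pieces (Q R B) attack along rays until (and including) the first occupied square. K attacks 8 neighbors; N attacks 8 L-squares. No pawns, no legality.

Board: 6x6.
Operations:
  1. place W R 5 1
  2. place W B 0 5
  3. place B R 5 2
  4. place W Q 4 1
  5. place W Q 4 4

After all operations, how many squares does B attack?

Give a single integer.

Op 1: place WR@(5,1)
Op 2: place WB@(0,5)
Op 3: place BR@(5,2)
Op 4: place WQ@(4,1)
Op 5: place WQ@(4,4)
Per-piece attacks for B:
  BR@(5,2): attacks (5,3) (5,4) (5,5) (5,1) (4,2) (3,2) (2,2) (1,2) (0,2) [ray(0,-1) blocked at (5,1)]
Union (9 distinct): (0,2) (1,2) (2,2) (3,2) (4,2) (5,1) (5,3) (5,4) (5,5)

Answer: 9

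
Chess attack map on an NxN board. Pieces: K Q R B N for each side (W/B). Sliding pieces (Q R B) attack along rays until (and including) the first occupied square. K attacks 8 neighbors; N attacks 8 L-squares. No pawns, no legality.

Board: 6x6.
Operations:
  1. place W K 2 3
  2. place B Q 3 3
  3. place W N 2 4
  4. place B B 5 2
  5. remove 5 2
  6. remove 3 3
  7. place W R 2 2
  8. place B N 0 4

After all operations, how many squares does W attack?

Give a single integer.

Answer: 18

Derivation:
Op 1: place WK@(2,3)
Op 2: place BQ@(3,3)
Op 3: place WN@(2,4)
Op 4: place BB@(5,2)
Op 5: remove (5,2)
Op 6: remove (3,3)
Op 7: place WR@(2,2)
Op 8: place BN@(0,4)
Per-piece attacks for W:
  WR@(2,2): attacks (2,3) (2,1) (2,0) (3,2) (4,2) (5,2) (1,2) (0,2) [ray(0,1) blocked at (2,3)]
  WK@(2,3): attacks (2,4) (2,2) (3,3) (1,3) (3,4) (3,2) (1,4) (1,2)
  WN@(2,4): attacks (4,5) (0,5) (3,2) (4,3) (1,2) (0,3)
Union (18 distinct): (0,2) (0,3) (0,5) (1,2) (1,3) (1,4) (2,0) (2,1) (2,2) (2,3) (2,4) (3,2) (3,3) (3,4) (4,2) (4,3) (4,5) (5,2)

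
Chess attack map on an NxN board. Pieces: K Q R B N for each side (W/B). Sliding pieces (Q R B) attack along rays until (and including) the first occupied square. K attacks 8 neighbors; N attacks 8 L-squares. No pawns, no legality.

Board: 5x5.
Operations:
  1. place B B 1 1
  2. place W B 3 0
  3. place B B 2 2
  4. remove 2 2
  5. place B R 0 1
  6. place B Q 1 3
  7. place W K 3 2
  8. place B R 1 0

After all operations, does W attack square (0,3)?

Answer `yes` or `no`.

Op 1: place BB@(1,1)
Op 2: place WB@(3,0)
Op 3: place BB@(2,2)
Op 4: remove (2,2)
Op 5: place BR@(0,1)
Op 6: place BQ@(1,3)
Op 7: place WK@(3,2)
Op 8: place BR@(1,0)
Per-piece attacks for W:
  WB@(3,0): attacks (4,1) (2,1) (1,2) (0,3)
  WK@(3,2): attacks (3,3) (3,1) (4,2) (2,2) (4,3) (4,1) (2,3) (2,1)
W attacks (0,3): yes

Answer: yes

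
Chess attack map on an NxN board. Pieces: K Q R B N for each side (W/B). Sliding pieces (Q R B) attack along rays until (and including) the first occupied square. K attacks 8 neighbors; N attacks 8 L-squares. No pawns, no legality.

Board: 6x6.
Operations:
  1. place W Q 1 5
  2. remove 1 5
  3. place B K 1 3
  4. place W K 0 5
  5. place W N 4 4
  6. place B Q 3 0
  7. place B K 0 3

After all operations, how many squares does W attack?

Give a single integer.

Answer: 7

Derivation:
Op 1: place WQ@(1,5)
Op 2: remove (1,5)
Op 3: place BK@(1,3)
Op 4: place WK@(0,5)
Op 5: place WN@(4,4)
Op 6: place BQ@(3,0)
Op 7: place BK@(0,3)
Per-piece attacks for W:
  WK@(0,5): attacks (0,4) (1,5) (1,4)
  WN@(4,4): attacks (2,5) (5,2) (3,2) (2,3)
Union (7 distinct): (0,4) (1,4) (1,5) (2,3) (2,5) (3,2) (5,2)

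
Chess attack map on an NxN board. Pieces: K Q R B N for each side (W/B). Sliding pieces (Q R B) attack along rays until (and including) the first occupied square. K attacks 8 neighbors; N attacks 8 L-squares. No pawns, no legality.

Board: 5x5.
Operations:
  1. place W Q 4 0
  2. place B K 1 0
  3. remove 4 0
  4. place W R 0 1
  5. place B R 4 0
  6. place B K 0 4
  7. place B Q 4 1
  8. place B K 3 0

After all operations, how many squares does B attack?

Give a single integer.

Answer: 17

Derivation:
Op 1: place WQ@(4,0)
Op 2: place BK@(1,0)
Op 3: remove (4,0)
Op 4: place WR@(0,1)
Op 5: place BR@(4,0)
Op 6: place BK@(0,4)
Op 7: place BQ@(4,1)
Op 8: place BK@(3,0)
Per-piece attacks for B:
  BK@(0,4): attacks (0,3) (1,4) (1,3)
  BK@(1,0): attacks (1,1) (2,0) (0,0) (2,1) (0,1)
  BK@(3,0): attacks (3,1) (4,0) (2,0) (4,1) (2,1)
  BR@(4,0): attacks (4,1) (3,0) [ray(0,1) blocked at (4,1); ray(-1,0) blocked at (3,0)]
  BQ@(4,1): attacks (4,2) (4,3) (4,4) (4,0) (3,1) (2,1) (1,1) (0,1) (3,2) (2,3) (1,4) (3,0) [ray(0,-1) blocked at (4,0); ray(-1,0) blocked at (0,1); ray(-1,-1) blocked at (3,0)]
Union (17 distinct): (0,0) (0,1) (0,3) (1,1) (1,3) (1,4) (2,0) (2,1) (2,3) (3,0) (3,1) (3,2) (4,0) (4,1) (4,2) (4,3) (4,4)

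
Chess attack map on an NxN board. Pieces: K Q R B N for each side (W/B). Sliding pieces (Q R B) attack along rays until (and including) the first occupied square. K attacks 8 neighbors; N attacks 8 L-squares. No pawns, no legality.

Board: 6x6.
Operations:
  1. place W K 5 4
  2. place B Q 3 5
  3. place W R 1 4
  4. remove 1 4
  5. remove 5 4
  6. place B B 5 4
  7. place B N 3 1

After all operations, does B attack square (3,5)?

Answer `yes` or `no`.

Answer: no

Derivation:
Op 1: place WK@(5,4)
Op 2: place BQ@(3,5)
Op 3: place WR@(1,4)
Op 4: remove (1,4)
Op 5: remove (5,4)
Op 6: place BB@(5,4)
Op 7: place BN@(3,1)
Per-piece attacks for B:
  BN@(3,1): attacks (4,3) (5,2) (2,3) (1,2) (5,0) (1,0)
  BQ@(3,5): attacks (3,4) (3,3) (3,2) (3,1) (4,5) (5,5) (2,5) (1,5) (0,5) (4,4) (5,3) (2,4) (1,3) (0,2) [ray(0,-1) blocked at (3,1)]
  BB@(5,4): attacks (4,5) (4,3) (3,2) (2,1) (1,0)
B attacks (3,5): no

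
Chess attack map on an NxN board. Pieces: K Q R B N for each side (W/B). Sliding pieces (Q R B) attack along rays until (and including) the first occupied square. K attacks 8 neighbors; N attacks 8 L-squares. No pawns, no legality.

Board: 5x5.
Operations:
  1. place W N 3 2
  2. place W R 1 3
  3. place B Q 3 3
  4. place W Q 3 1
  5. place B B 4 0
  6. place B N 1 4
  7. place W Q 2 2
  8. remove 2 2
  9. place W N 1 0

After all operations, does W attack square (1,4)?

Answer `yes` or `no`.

Answer: yes

Derivation:
Op 1: place WN@(3,2)
Op 2: place WR@(1,3)
Op 3: place BQ@(3,3)
Op 4: place WQ@(3,1)
Op 5: place BB@(4,0)
Op 6: place BN@(1,4)
Op 7: place WQ@(2,2)
Op 8: remove (2,2)
Op 9: place WN@(1,0)
Per-piece attacks for W:
  WN@(1,0): attacks (2,2) (3,1) (0,2)
  WR@(1,3): attacks (1,4) (1,2) (1,1) (1,0) (2,3) (3,3) (0,3) [ray(0,1) blocked at (1,4); ray(0,-1) blocked at (1,0); ray(1,0) blocked at (3,3)]
  WQ@(3,1): attacks (3,2) (3,0) (4,1) (2,1) (1,1) (0,1) (4,2) (4,0) (2,2) (1,3) (2,0) [ray(0,1) blocked at (3,2); ray(1,-1) blocked at (4,0); ray(-1,1) blocked at (1,3)]
  WN@(3,2): attacks (4,4) (2,4) (1,3) (4,0) (2,0) (1,1)
W attacks (1,4): yes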